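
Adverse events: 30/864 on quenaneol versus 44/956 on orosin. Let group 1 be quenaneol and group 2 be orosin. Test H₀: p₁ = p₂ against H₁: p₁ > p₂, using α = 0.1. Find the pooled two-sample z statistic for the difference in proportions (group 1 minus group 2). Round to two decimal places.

p̂₁ = 30/864 ≈ 0.0347, p̂₂ = 44/956 ≈ 0.0460.
Pooled p̂ = (30+44)/(864+956) = 74/1820 = 0.0407.
SE = √(0.0390062 × 0.00220343) = 0.0093.
z = (0.0347 − 0.0460)/0.0093 = -0.0113/0.0093 = -1.22.
p-value = P(Z > -1.219) ≈ 0.8886; since p > α = 0.1, fail to reject H₀.

z = -1.22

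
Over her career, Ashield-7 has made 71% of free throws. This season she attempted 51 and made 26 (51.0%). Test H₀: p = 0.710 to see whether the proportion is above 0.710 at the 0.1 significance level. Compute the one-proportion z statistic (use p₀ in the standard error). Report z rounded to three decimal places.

z = -3.151

p̂ = 26/51 = 0.50980.
SE = √(p₀(1−p₀)/n) = √(0.2059/51) = 0.06354.
z = (0.50980 − 0.71)/0.06354 = -0.20020/0.06354 = -3.151.
p-value = P(Z > -3.151) ≈ 0.9992; since p > α = 0.1, fail to reject H₀.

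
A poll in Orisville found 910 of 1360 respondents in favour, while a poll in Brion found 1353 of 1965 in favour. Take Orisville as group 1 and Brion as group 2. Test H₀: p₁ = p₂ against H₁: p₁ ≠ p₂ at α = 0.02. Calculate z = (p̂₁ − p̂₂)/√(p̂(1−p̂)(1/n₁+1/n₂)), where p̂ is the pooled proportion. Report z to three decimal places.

p̂₁ = 910/1360 ≈ 0.669118, p̂₂ = 1353/1965 ≈ 0.688550.
Pooled p̂ = (910+1353)/(1360+1965) = 2263/3325 = 0.680602.
SE = √(0.217383 × 0.0012442) = 0.016446.
z = (0.669118 − 0.688550)/0.016446 = -0.019432/0.016446 = -1.182.
Two-sided p-value ≈ 2·Φ(−1.182) = 0.2374, so at α = 0.02 we fail to reject H₀.

z = -1.182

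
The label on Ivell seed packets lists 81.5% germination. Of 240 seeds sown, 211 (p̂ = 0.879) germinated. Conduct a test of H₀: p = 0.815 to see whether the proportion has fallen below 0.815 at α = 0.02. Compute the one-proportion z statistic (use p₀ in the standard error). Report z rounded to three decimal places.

z = 2.560

p̂ = 211/240 ≈ 0.879167.
SE = √(p₀(1−p₀)/n) = √(0.15078/240) = 0.025065.
z = (0.879167 − 0.815)/0.025065 = 0.064167/0.025065 = 2.560.
p-value = P(Z < 2.560) ≈ 0.9948; since p > α = 0.02, fail to reject H₀.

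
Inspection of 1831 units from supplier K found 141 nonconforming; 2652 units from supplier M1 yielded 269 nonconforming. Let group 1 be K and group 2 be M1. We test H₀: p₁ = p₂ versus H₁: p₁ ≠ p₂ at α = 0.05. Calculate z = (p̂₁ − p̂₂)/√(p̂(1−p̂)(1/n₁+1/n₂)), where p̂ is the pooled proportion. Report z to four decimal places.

z = -2.7888

p̂₁ = 141/1831 = 0.0770071, p̂₂ = 269/2652 = 0.1014329.
Pooled p̂ = (141+269)/(1831+2652) = 410/4483 = 0.0914566.
SE = √(p̂(1−p̂)(1/n₁+1/n₂)) = √(0.0914566·0.9085434·0.000923224) = √(7.67128e-05) = 0.0087586.
z = (0.0770071 − 0.1014329)/0.0087586 = -0.0244258/0.0087586 = -2.7888.
p-value = 2·P(Z > 2.789) ≈ 0.0053, so at α = 0.05 we reject H₀.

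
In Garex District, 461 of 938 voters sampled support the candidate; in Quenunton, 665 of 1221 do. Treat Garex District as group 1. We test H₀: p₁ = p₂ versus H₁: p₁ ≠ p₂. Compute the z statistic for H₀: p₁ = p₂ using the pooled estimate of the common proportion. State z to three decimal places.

p̂₁ = 461/938 ≈ 0.49147, p̂₂ = 665/1221 ≈ 0.54464.
Pooled p̂ = (461+665)/(938+1221) = 1126/2159 = 0.52154.
SE = √(0.249536 × 0.0018851) = 0.02169.
z = (0.49147 − 0.54464)/0.02169 = -0.05317/0.02169 = -2.451.
p-value = 2·P(Z > 2.451) ≈ 0.0142.

z = -2.451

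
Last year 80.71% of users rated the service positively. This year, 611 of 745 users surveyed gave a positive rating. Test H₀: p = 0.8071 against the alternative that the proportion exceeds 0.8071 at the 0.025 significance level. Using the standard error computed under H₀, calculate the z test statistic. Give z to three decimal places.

z = 0.902

p̂ = 611/745 = 0.820134.
Under H₀, SE = √(0.8071·0.1929/745) = √(0.000208979) = 0.014456.
z = (0.820134 − 0.8071)/0.014456 = 0.013034/0.014456 = 0.902.
p-value = P(Z > 0.902) ≈ 0.1836; since p > α = 0.025, fail to reject H₀.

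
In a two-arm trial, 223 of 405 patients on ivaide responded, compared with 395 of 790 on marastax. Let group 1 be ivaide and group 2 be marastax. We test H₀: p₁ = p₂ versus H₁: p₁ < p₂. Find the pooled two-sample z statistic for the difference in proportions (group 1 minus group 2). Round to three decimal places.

p̂₁ = 223/405 = 0.55062, p̂₂ = 395/790 = 0.50000.
Pooled p̂ = (223+395)/(405+790) = 618/1195 = 0.51715.
SE = √(p̂(1−p̂)(1/n₁+1/n₂)) = √(0.51715·0.48285·0.00373496) = √(0.00093264) = 0.03054.
z = (0.55062 − 0.50000)/0.03054 = 0.05062/0.03054 = 1.657.
p-value = P(Z < 1.657) ≈ 0.9513.

z = 1.657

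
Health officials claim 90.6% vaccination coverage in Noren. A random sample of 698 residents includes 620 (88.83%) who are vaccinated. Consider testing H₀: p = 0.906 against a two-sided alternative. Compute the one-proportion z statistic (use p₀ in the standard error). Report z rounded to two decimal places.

p̂ = 620/698 = 0.8883.
Standard error under H₀: √(0.906×0.094/698) = 0.0110.
z = (0.8883 − 0.906)/0.0110 = -0.0177/0.0110 = -1.61.

z = -1.61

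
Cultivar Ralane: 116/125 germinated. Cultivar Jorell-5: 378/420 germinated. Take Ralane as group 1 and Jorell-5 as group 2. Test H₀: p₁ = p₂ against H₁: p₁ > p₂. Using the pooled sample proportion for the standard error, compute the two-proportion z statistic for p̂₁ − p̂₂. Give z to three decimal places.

z = 0.944

p̂₁ = 116/125 ≈ 0.92800, p̂₂ = 378/420 ≈ 0.90000.
Pooled p̂ = (116+378)/(125+420) = 494/545 = 0.90642.
SE = √(p̂(1−p̂)(1/n₁+1/n₂)) = √(0.90642·0.09358·0.010381) = √(0.000880524) = 0.02967.
z = (0.92800 − 0.90000)/0.02967 = 0.02800/0.02967 = 0.944.
p-value = P(Z > 0.944) ≈ 0.1727.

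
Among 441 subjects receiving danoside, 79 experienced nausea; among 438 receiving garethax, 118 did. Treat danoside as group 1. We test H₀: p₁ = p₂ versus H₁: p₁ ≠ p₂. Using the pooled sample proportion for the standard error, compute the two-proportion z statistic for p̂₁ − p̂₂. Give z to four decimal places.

z = -3.2089

p̂₁ = 79/441 ≈ 0.1791383, p̂₂ = 118/438 ≈ 0.2694064.
Pooled p̂ = (79+118)/(441+438) = 197/879 = 0.2241183.
SE = √(0.173889 × 0.00455068) = 0.0281303.
z = (0.1791383 − 0.2694064)/0.0281303 = -0.0902681/0.0281303 = -3.2089.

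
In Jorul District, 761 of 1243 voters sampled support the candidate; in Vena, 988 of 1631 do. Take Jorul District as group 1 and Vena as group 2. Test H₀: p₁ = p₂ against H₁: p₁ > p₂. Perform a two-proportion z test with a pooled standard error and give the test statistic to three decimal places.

p̂₁ = 761/1243 = 0.61223, p̂₂ = 988/1631 = 0.60576.
Pooled p̂ = (761+988)/(1243+1631) = 1749/2874 = 0.60856.
SE = √(0.238215 × 0.00141763) = 0.01838.
z = (0.61223 − 0.60576)/0.01838 = 0.00647/0.01838 = 0.352.

z = 0.352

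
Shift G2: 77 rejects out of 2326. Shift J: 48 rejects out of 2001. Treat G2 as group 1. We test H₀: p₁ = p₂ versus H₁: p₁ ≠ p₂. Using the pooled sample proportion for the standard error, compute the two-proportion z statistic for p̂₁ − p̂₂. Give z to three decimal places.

p̂₁ = 77/2326 = 0.033104, p̂₂ = 48/2001 = 0.023988.
Pooled p̂ = (77+48)/(2326+2001) = 125/4327 = 0.028888.
SE = √(p̂(1−p̂)(1/n₁+1/n₂)) = √(0.028888·0.971112·0.000929673) = √(2.60809e-05) = 0.005107.
z = (0.033104 − 0.023988)/0.005107 = 0.009116/0.005107 = 1.785.

z = 1.785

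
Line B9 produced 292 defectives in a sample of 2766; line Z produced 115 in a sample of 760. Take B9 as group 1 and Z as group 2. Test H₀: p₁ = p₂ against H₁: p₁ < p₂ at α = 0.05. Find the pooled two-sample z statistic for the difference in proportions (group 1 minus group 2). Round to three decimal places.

p̂₁ = 292/2766 = 0.105568, p̂₂ = 115/760 = 0.151316.
Pooled p̂ = (292+115)/(2766+760) = 407/3526 = 0.115428.
SE = √(0.102105 × 0.00167732) = 0.013087.
z = (0.105568 − 0.151316)/0.013087 = -0.045748/0.013087 = -3.496.
p-value = P(Z < -3.496) ≈ 0.0002. With α = 0.05, reject H₀.

z = -3.496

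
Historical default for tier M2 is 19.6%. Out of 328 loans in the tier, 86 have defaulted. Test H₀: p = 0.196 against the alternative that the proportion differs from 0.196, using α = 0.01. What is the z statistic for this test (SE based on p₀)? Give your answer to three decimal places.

z = 3.020

p̂ = 86/328 ≈ 0.26220.
SE = √(p₀(1−p₀)/n) = √(0.15758/328) = 0.02192.
z = (0.26220 − 0.196)/0.02192 = 0.06620/0.02192 = 3.020.
Two-sided p-value ≈ 2·Φ(−3.020) = 0.0025. With α = 0.01, reject H₀.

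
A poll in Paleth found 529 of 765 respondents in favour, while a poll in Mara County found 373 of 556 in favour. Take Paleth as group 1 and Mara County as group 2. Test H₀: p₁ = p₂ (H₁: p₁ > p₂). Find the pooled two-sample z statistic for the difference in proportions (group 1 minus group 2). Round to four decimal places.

p̂₁ = 529/765 = 0.691503, p̂₂ = 373/556 = 0.670863.
Pooled p̂ = (529+373)/(765+556) = 902/1321 = 0.682816.
SE = √(0.216578 × 0.00310575) = 0.025935.
z = (0.691503 − 0.670863)/0.025935 = 0.020640/0.025935 = 0.7958.

z = 0.7958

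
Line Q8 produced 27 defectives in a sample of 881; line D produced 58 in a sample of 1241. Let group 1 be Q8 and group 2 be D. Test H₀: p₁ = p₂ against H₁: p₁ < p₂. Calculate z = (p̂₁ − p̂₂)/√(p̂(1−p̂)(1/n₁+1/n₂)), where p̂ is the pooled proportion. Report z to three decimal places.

p̂₁ = 27/881 ≈ 0.03065, p̂₂ = 58/1241 ≈ 0.04674.
Pooled p̂ = (27+58)/(881+1241) = 85/2122 = 0.04006.
SE = √(0.038452 × 0.00194088) = 0.00864.
z = (0.03065 − 0.04674)/0.00864 = -0.01609/0.00864 = -1.862.

z = -1.862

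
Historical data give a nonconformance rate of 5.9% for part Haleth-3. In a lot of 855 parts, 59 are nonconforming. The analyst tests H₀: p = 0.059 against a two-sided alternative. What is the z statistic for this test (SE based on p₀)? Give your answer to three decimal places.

p̂ = 59/855 ≈ 0.06901.
Under H₀, SE = √(0.059·0.941/855) = √(6.49345e-05) = 0.00806.
z = (0.06901 − 0.059)/0.00806 = 0.01001/0.00806 = 1.242.

z = 1.242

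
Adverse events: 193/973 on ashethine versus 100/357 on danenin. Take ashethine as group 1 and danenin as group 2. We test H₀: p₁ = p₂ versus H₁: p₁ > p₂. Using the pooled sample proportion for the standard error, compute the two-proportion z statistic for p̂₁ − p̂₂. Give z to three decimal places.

z = -3.188

p̂₁ = 193/973 = 0.198356, p̂₂ = 100/357 = 0.280112.
Pooled p̂ = (193+100)/(973+357) = 293/1330 = 0.220301.
SE = √(0.171768 × 0.00382887) = 0.025645.
z = (0.198356 − 0.280112)/0.025645 = -0.081756/0.025645 = -3.188.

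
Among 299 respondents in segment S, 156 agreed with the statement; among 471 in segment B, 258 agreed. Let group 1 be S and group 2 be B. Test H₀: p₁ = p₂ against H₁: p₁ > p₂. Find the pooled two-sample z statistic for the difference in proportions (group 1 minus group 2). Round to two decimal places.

p̂₁ = 156/299 = 0.5217, p̂₂ = 258/471 = 0.5478.
Pooled p̂ = (156+258)/(299+471) = 414/770 = 0.5377.
SE = √(p̂(1−p̂)(1/n₁+1/n₂)) = √(0.5377·0.4623·0.00546762) = √(0.00135915) = 0.0369.
z = (0.5217 − 0.5478)/0.0369 = -0.0261/0.0369 = -0.71.
p-value = P(Z > -0.706) ≈ 0.7599.

z = -0.71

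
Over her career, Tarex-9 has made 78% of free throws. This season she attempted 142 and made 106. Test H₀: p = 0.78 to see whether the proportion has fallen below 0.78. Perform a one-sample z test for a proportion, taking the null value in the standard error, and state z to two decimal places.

z = -0.96

p̂ = 106/142 = 0.7465.
Standard error under H₀: √(0.78×0.22/142) = 0.0348.
z = (0.7465 − 0.78)/0.0348 = -0.0335/0.0348 = -0.96.
p-value = P(Z < -0.964) ≈ 0.1675.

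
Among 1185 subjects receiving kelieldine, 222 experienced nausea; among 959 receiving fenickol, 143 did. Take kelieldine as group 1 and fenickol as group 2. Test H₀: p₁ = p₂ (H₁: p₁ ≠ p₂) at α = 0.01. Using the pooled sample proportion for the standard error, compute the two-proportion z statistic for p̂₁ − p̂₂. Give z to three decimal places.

z = 2.342

p̂₁ = 222/1185 ≈ 0.187342, p̂₂ = 143/959 ≈ 0.149114.
Pooled p̂ = (222+143)/(1185+959) = 365/2144 = 0.170243.
SE = √(0.14126 × 0.00188663) = 0.016325.
z = (0.187342 − 0.149114)/0.016325 = 0.038228/0.016325 = 2.342.
p-value = 2·P(Z > 2.342) ≈ 0.0192, so at α = 0.01 we fail to reject H₀.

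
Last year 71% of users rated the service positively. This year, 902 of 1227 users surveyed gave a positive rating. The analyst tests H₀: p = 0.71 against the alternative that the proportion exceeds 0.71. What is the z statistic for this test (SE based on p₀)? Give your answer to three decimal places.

p̂ = 902/1227 = 0.735126.
Under H₀, SE = √(0.71·0.29/1227) = √(0.000167808) = 0.012954.
z = (0.735126 − 0.71)/0.012954 = 0.025126/0.012954 = 1.940.

z = 1.940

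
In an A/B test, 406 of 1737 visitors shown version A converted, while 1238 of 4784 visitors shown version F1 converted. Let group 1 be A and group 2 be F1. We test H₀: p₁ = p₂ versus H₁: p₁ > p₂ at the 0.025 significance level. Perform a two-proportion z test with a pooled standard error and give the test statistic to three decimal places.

p̂₁ = 406/1737 ≈ 0.23374, p̂₂ = 1238/4784 ≈ 0.25878.
Pooled p̂ = (406+1238)/(1737+4784) = 1644/6521 = 0.25211.
SE = √(0.18855 × 0.000784735) = 0.01216.
z = (0.23374 − 0.25878)/0.01216 = -0.02504/0.01216 = -2.059.
p-value = P(Z > -2.059) ≈ 0.9802. With α = 0.025, fail to reject H₀.

z = -2.059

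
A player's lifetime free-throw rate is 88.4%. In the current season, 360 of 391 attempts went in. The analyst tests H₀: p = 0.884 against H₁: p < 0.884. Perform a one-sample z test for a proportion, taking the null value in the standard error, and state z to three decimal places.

p̂ = 360/391 = 0.920716.
SE = √(p₀(1−p₀)/n) = √(0.10254/391) = 0.016194.
z = (0.920716 − 0.884)/0.016194 = 0.036716/0.016194 = 2.267.

z = 2.267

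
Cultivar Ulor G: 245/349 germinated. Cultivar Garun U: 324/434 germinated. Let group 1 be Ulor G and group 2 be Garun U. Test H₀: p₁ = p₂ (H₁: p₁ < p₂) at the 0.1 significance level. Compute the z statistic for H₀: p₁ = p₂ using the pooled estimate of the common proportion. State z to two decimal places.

z = -1.39

p̂₁ = 245/349 = 0.7020, p̂₂ = 324/434 = 0.7465.
Pooled p̂ = (245+324)/(349+434) = 569/783 = 0.7267.
SE = √(p̂(1−p̂)(1/n₁+1/n₂)) = √(0.7267·0.2733·0.00516948) = √(0.00102671) = 0.0320.
z = (0.7020 − 0.7465)/0.0320 = -0.0445/0.0320 = -1.39.
p-value = P(Z < -1.390) ≈ 0.0823, so at α = 0.1 we reject H₀.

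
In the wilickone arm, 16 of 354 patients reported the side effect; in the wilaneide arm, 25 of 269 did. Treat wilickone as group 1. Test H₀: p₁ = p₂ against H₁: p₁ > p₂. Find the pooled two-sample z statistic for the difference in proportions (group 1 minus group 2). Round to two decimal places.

z = -2.38

p̂₁ = 16/354 = 0.04520, p̂₂ = 25/269 = 0.09294.
Pooled p̂ = (16+25)/(354+269) = 41/623 = 0.06581.
SE = √(0.0614796 × 0.00654233) = 0.02006.
z = (0.04520 − 0.09294)/0.02006 = -0.04774/0.02006 = -2.38.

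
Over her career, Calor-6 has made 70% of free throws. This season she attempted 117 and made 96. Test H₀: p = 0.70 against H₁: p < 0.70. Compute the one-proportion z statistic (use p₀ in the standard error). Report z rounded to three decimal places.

p̂ = 96/117 ≈ 0.820513.
SE = √(p₀(1−p₀)/n) = √(0.21/117) = 0.042366.
z = (0.820513 − 0.7)/0.042366 = 0.120513/0.042366 = 2.845.

z = 2.845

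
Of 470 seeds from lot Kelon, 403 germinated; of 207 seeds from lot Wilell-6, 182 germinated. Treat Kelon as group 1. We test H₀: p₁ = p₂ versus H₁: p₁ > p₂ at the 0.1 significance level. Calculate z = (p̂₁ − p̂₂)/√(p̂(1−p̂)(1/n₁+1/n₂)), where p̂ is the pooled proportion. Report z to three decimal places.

z = -0.762

p̂₁ = 403/470 ≈ 0.85745, p̂₂ = 182/207 ≈ 0.87923.
Pooled p̂ = (403+182)/(470+207) = 585/677 = 0.86411.
SE = √(0.117427 × 0.00695858) = 0.02859.
z = (0.85745 − 0.87923)/0.02859 = -0.02178/0.02859 = -0.762.
p-value = P(Z > -0.762) ≈ 0.7770; since p > α = 0.1, fail to reject H₀.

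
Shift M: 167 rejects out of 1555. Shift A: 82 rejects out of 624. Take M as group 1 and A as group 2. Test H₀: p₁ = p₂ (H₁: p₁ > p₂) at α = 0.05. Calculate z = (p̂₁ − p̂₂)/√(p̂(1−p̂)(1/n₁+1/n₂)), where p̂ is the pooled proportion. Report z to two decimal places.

p̂₁ = 167/1555 = 0.1074, p̂₂ = 82/624 = 0.1314.
Pooled p̂ = (167+82)/(1555+624) = 249/2179 = 0.1143.
SE = √(0.101214 × 0.00224565) = 0.0151.
z = (0.1074 − 0.1314)/0.0151 = -0.0240/0.0151 = -1.59.
p-value = P(Z > -1.593) ≈ 0.9444. With α = 0.05, fail to reject H₀.

z = -1.59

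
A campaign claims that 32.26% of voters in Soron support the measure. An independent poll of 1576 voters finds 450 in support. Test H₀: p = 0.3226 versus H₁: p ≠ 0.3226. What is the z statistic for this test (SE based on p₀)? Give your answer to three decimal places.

z = -3.148

p̂ = 450/1576 ≈ 0.285533.
Under H₀, SE = √(0.3226·0.6774/1576) = √(0.000138661) = 0.011775.
z = (0.285533 − 0.3226)/0.011775 = -0.037067/0.011775 = -3.148.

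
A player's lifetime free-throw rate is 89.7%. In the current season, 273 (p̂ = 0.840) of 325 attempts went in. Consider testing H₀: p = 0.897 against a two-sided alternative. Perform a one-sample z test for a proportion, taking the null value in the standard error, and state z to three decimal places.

p̂ = 273/325 = 0.84000.
Standard error under H₀: √(0.897×0.103/325) = 0.01686.
z = (0.84000 − 0.897)/0.01686 = -0.05700/0.01686 = -3.381.
p-value = 2·P(Z > 3.381) ≈ 0.0007.

z = -3.381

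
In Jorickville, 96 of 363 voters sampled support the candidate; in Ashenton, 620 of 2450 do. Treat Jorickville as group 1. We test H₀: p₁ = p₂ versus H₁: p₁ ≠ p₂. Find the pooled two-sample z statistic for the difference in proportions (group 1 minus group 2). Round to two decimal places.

p̂₁ = 96/363 ≈ 0.2645, p̂₂ = 620/2450 ≈ 0.2531.
Pooled p̂ = (96+620)/(363+2450) = 716/2813 = 0.2545.
SE = √(p̂(1−p̂)(1/n₁+1/n₂)) = √(0.2545·0.7455·0.00316298) = √(0.000600163) = 0.0245.
z = (0.2645 − 0.2531)/0.0245 = 0.0114/0.0245 = 0.47.

z = 0.47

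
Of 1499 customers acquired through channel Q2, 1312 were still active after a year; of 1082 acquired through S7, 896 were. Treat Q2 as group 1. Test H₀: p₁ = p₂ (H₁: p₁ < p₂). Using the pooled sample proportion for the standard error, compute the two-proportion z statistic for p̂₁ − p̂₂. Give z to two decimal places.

p̂₁ = 1312/1499 ≈ 0.87525, p̂₂ = 896/1082 ≈ 0.82810.
Pooled p̂ = (1312+896)/(1499+1082) = 2208/2581 = 0.85548.
SE = √(0.123632 × 0.00159133) = 0.01403.
z = (0.87525 − 0.82810)/0.01403 = 0.04715/0.01403 = 3.36.
p-value = P(Z < 3.362) ≈ 0.9996.

z = 3.36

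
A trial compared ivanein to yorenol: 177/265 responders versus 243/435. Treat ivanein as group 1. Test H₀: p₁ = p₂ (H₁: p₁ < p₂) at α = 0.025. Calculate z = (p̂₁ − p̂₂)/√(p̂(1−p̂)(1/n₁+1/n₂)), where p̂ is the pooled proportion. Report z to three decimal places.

z = 2.863

p̂₁ = 177/265 ≈ 0.66792, p̂₂ = 243/435 ≈ 0.55862.
Pooled p̂ = (177+243)/(265+435) = 420/700 = 0.60000.
SE = √(p̂(1−p̂)(1/n₁+1/n₂)) = √(0.60000·0.40000·0.00607244) = √(0.00145738) = 0.03818.
z = (0.66792 − 0.55862)/0.03818 = 0.10930/0.03818 = 2.863.
p-value = P(Z < 2.863) ≈ 0.9979, so at α = 0.025 we fail to reject H₀.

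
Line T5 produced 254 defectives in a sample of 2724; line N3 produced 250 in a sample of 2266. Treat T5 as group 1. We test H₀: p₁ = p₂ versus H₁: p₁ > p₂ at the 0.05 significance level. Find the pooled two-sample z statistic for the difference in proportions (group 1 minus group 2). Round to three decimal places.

z = -1.994

p̂₁ = 254/2724 = 0.093245, p̂₂ = 250/2266 = 0.110327.
Pooled p̂ = (254+250)/(2724+2266) = 504/4990 = 0.101002.
SE = √(p̂(1−p̂)(1/n₁+1/n₂)) = √(0.101002·0.898998·0.000808413) = √(7.34044e-05) = 0.008568.
z = (0.093245 − 0.110327)/0.008568 = -0.017082/0.008568 = -1.994.
p-value = P(Z > -1.994) ≈ 0.9769, so at α = 0.05 we fail to reject H₀.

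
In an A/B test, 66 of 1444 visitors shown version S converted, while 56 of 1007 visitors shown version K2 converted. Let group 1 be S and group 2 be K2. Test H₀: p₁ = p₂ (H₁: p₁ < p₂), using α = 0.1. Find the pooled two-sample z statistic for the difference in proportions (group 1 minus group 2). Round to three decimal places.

p̂₁ = 66/1444 = 0.04571, p̂₂ = 56/1007 = 0.05561.
Pooled p̂ = (66+56)/(1444+1007) = 122/2451 = 0.04978.
SE = √(0.047298 × 0.00168557) = 0.00893.
z = (0.04571 − 0.05561)/0.00893 = -0.00990/0.00893 = -1.109.
p-value = P(Z < -1.109) ≈ 0.1337; since p > α = 0.1, fail to reject H₀.

z = -1.109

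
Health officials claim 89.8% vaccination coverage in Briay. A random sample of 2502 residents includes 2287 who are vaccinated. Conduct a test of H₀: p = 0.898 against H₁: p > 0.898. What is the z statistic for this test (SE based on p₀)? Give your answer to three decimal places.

p̂ = 2287/2502 ≈ 0.91407.
SE = √(p₀(1−p₀)/n) = √(0.091596/2502) = 0.00605.
z = (0.91407 − 0.898)/0.00605 = 0.01607/0.00605 = 2.656.

z = 2.656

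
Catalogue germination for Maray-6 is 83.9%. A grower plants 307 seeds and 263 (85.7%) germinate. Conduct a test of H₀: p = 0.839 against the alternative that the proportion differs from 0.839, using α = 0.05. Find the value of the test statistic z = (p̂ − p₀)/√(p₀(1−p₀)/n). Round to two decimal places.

z = 0.84

p̂ = 263/307 ≈ 0.8567.
Standard error under H₀: √(0.839×0.161/307) = 0.0210.
z = (0.8567 − 0.839)/0.0210 = 0.0177/0.0210 = 0.84.
p-value = 2·P(Z > 0.843) ≈ 0.3994. With α = 0.05, fail to reject H₀.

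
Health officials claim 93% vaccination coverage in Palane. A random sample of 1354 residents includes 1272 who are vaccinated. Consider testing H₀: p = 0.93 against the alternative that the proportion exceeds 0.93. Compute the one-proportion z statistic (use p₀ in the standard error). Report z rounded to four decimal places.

p̂ = 1272/1354 = 0.9394387.
Standard error under H₀: √(0.93×0.07/1354) = 0.0069340.
z = (0.9394387 − 0.93)/0.0069340 = 0.0094387/0.0069340 = 1.3612.
p-value = P(Z > 1.361) ≈ 0.0867.

z = 1.3612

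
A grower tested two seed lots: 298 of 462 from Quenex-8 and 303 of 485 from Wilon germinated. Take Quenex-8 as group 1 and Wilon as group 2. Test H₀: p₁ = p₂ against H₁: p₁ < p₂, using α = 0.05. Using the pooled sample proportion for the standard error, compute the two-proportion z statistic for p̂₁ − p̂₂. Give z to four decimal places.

z = 0.6478

p̂₁ = 298/462 ≈ 0.645022, p̂₂ = 303/485 ≈ 0.624742.
Pooled p̂ = (298+303)/(462+485) = 601/947 = 0.634636.
SE = √(p̂(1−p̂)(1/n₁+1/n₂)) = √(0.634636·0.365364·0.00422636) = √(0.000979979) = 0.031305.
z = (0.645022 − 0.624742)/0.031305 = 0.020280/0.031305 = 0.6478.
p-value = P(Z < 0.648) ≈ 0.7414; since p > α = 0.05, fail to reject H₀.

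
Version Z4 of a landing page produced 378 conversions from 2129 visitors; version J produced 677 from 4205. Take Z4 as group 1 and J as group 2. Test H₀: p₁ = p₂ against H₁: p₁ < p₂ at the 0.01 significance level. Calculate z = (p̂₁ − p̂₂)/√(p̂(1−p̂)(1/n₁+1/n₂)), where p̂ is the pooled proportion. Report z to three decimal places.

p̂₁ = 378/2129 = 0.17755, p̂₂ = 677/4205 = 0.16100.
Pooled p̂ = (378+677)/(2129+4205) = 1055/6334 = 0.16656.
SE = √(0.138819 × 0.000707516) = 0.00991.
z = (0.17755 − 0.16100)/0.00991 = 0.01655/0.00991 = 1.670.
p-value = P(Z < 1.670) ≈ 0.9525; since p > α = 0.01, fail to reject H₀.

z = 1.670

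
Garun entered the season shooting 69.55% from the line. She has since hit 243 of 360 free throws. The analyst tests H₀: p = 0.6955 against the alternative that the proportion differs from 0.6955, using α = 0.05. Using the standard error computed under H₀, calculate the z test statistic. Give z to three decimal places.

z = -0.845

p̂ = 243/360 = 0.67500.
Under H₀, SE = √(0.6955·0.3045/360) = √(0.000588277) = 0.02425.
z = (0.67500 − 0.6955)/0.02425 = -0.02050/0.02425 = -0.845.
p-value = 2·P(Z > 0.845) ≈ 0.3980, so at α = 0.05 we fail to reject H₀.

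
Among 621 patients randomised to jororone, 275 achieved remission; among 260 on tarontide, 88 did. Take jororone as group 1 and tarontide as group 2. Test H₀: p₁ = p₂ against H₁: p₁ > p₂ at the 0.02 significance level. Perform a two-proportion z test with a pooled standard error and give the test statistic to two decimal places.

z = 2.87

p̂₁ = 275/621 = 0.4428, p̂₂ = 88/260 = 0.3385.
Pooled p̂ = (275+88)/(621+260) = 363/881 = 0.4120.
SE = √(0.242262 × 0.00545646) = 0.0364.
z = (0.4428 − 0.3385)/0.0364 = 0.1043/0.0364 = 2.87.
p-value = P(Z > 2.871) ≈ 0.0020. With α = 0.02, reject H₀.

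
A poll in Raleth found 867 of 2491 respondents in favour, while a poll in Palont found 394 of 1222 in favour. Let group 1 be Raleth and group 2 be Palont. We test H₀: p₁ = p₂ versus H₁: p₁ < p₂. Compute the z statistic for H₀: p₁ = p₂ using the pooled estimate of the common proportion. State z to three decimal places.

z = 1.550

p̂₁ = 867/2491 ≈ 0.34805, p̂₂ = 394/1222 ≈ 0.32242.
Pooled p̂ = (867+394)/(2491+1222) = 1261/3713 = 0.33962.
SE = √(p̂(1−p̂)(1/n₁+1/n₂)) = √(0.33962·0.66038·0.00121978) = √(0.000273568) = 0.01654.
z = (0.34805 − 0.32242)/0.01654 = 0.02563/0.01654 = 1.550.
p-value = P(Z < 1.550) ≈ 0.9394.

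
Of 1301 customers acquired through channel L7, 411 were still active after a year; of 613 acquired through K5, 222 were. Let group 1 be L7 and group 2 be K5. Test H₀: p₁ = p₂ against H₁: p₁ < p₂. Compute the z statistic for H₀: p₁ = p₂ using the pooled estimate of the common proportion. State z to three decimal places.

p̂₁ = 411/1301 = 0.31591, p̂₂ = 222/613 = 0.36215.
Pooled p̂ = (411+222)/(1301+613) = 633/1914 = 0.33072.
SE = √(0.221345 × 0.00239996) = 0.02305.
z = (0.31591 − 0.36215)/0.02305 = -0.04624/0.02305 = -2.006.
p-value = P(Z < -2.006) ≈ 0.0224.

z = -2.006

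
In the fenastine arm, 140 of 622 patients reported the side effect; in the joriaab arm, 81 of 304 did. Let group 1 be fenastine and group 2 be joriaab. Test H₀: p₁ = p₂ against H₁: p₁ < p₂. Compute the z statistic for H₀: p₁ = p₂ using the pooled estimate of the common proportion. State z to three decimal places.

z = -1.387

p̂₁ = 140/622 = 0.22508, p̂₂ = 81/304 = 0.26645.
Pooled p̂ = (140+81)/(622+304) = 221/926 = 0.23866.
SE = √(0.181702 × 0.00489719) = 0.02983.
z = (0.22508 − 0.26645)/0.02983 = -0.04137/0.02983 = -1.387.
p-value = P(Z < -1.387) ≈ 0.0828.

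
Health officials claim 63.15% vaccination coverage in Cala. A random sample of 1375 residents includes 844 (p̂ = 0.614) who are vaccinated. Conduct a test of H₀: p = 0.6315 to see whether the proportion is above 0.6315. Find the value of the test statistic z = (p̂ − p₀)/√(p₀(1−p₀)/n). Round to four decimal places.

z = -1.3592

p̂ = 844/1375 = 0.613818.
Standard error under H₀: √(0.6315×0.3685/1375) = 0.013009.
z = (0.613818 − 0.6315)/0.013009 = -0.017682/0.013009 = -1.3592.
p-value = P(Z > -1.359) ≈ 0.9130.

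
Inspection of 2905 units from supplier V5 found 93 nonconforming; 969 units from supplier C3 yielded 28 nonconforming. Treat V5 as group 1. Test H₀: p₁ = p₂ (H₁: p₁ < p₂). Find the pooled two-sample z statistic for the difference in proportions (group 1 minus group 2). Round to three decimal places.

z = 0.483

p̂₁ = 93/2905 ≈ 0.032014, p̂₂ = 28/969 ≈ 0.028896.
Pooled p̂ = (93+28)/(2905+969) = 121/3874 = 0.031234.
SE = √(p̂(1−p̂)(1/n₁+1/n₂)) = √(0.031234·0.968766·0.00137623) = √(4.16423e-05) = 0.006453.
z = (0.032014 − 0.028896)/0.006453 = 0.003118/0.006453 = 0.483.
p-value = P(Z < 0.483) ≈ 0.6855.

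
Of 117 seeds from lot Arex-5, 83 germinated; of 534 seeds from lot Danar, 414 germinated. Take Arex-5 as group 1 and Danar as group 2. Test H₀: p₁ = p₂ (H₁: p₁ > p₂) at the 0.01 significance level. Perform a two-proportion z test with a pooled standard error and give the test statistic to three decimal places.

z = -1.519

p̂₁ = 83/117 ≈ 0.70940, p̂₂ = 414/534 ≈ 0.77528.
Pooled p̂ = (83+414)/(117+534) = 497/651 = 0.76344.
SE = √(p̂(1−p̂)(1/n₁+1/n₂)) = √(0.76344·0.23656·0.0104197) = √(0.00188178) = 0.04338.
z = (0.70940 − 0.77528)/0.04338 = -0.06588/0.04338 = -1.519.
p-value = P(Z > -1.519) ≈ 0.9356. With α = 0.01, fail to reject H₀.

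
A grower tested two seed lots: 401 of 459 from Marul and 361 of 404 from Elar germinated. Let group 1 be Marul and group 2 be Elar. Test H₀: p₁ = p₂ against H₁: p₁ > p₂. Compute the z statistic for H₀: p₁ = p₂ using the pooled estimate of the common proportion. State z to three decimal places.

z = -0.909

p̂₁ = 401/459 ≈ 0.873638, p̂₂ = 361/404 ≈ 0.893564.
Pooled p̂ = (401+361)/(459+404) = 762/863 = 0.882966.
SE = √(p̂(1−p̂)(1/n₁+1/n₂)) = √(0.882966·0.117034·0.0046539) = √(0.000480919) = 0.021930.
z = (0.873638 − 0.893564)/0.021930 = -0.019926/0.021930 = -0.909.
p-value = P(Z > -0.909) ≈ 0.8182.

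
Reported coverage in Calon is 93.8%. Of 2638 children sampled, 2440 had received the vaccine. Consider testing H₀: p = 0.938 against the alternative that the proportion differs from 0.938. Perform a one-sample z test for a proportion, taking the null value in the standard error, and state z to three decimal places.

z = -2.781

p̂ = 2440/2638 = 0.924943.
Under H₀, SE = √(0.938·0.062/2638) = √(2.20455e-05) = 0.004695.
z = (0.924943 − 0.938)/0.004695 = -0.013057/0.004695 = -2.781.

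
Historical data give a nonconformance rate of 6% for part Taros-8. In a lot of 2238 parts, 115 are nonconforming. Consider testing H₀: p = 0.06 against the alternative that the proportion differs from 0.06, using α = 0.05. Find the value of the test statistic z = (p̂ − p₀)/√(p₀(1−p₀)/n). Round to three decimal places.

z = -1.716

p̂ = 115/2238 ≈ 0.051385.
Under H₀, SE = √(0.06·0.94/2238) = √(2.52011e-05) = 0.005020.
z = (0.051385 − 0.06)/0.005020 = -0.008615/0.005020 = -1.716.
p-value = 2·P(Z > 1.716) ≈ 0.0861, so at α = 0.05 we fail to reject H₀.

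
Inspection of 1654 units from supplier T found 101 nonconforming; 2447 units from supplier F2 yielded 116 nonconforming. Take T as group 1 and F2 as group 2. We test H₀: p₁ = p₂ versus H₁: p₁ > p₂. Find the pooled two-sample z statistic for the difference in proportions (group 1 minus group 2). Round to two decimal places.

z = 1.92

p̂₁ = 101/1654 = 0.06106, p̂₂ = 116/2447 = 0.04740.
Pooled p̂ = (101+116)/(1654+2447) = 217/4101 = 0.05291.
SE = √(p̂(1−p̂)(1/n₁+1/n₂)) = √(0.05291·0.94709·0.00101326) = √(5.07785e-05) = 0.00713.
z = (0.06106 − 0.04740)/0.00713 = 0.01366/0.00713 = 1.92.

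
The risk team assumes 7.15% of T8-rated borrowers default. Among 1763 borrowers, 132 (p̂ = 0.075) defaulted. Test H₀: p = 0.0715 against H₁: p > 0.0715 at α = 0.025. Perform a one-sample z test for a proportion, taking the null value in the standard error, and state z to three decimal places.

z = 0.550

p̂ = 132/1763 = 0.074872.
Standard error under H₀: √(0.0715×0.9285/1763) = 0.006136.
z = (0.074872 − 0.0715)/0.006136 = 0.003372/0.006136 = 0.550.
p-value = P(Z > 0.550) ≈ 0.2913; since p > α = 0.025, fail to reject H₀.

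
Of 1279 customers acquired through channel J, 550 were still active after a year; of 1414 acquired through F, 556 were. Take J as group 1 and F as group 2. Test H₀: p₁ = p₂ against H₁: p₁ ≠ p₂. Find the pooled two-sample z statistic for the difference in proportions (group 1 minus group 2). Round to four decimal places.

z = 1.9391

p̂₁ = 550/1279 = 0.430023, p̂₂ = 556/1414 = 0.393211.
Pooled p̂ = (550+556)/(1279+1414) = 1106/2693 = 0.410694.
SE = √(0.242025 × 0.00148907) = 0.018984.
z = (0.430023 − 0.393211)/0.018984 = 0.036812/0.018984 = 1.9391.
Two-sided p-value ≈ 2·Φ(−1.939) = 0.0525.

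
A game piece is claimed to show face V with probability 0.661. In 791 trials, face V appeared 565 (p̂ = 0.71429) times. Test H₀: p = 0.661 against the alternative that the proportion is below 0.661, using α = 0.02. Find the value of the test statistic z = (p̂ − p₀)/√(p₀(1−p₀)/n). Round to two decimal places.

z = 3.17

p̂ = 565/791 = 0.7143.
Standard error under H₀: √(0.661×0.339/791) = 0.0168.
z = (0.7143 − 0.661)/0.0168 = 0.0533/0.0168 = 3.17.
p-value = P(Z < 3.166) ≈ 0.9992; since p > α = 0.02, fail to reject H₀.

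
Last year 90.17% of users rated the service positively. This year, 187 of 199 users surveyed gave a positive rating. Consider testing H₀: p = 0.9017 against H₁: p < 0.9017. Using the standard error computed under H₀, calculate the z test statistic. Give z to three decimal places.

p̂ = 187/199 = 0.939698.
Under H₀, SE = √(0.9017·0.0983/199) = √(0.000445413) = 0.021105.
z = (0.939698 − 0.9017)/0.021105 = 0.037998/0.021105 = 1.800.

z = 1.800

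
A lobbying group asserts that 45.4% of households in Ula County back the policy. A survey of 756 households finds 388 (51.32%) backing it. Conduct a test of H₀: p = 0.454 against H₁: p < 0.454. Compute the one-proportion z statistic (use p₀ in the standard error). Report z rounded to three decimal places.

p̂ = 388/756 = 0.51323.
SE = √(p₀(1−p₀)/n) = √(0.24788/756) = 0.01811.
z = (0.51323 − 0.454)/0.01811 = 0.05923/0.01811 = 3.271.

z = 3.271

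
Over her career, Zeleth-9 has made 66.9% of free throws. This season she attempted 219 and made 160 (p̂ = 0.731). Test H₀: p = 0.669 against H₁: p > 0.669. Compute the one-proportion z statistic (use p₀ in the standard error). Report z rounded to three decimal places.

z = 1.937

p̂ = 160/219 = 0.73059.
Under H₀, SE = √(0.669·0.331/219) = √(0.00101114) = 0.03180.
z = (0.73059 − 0.669)/0.03180 = 0.06159/0.03180 = 1.937.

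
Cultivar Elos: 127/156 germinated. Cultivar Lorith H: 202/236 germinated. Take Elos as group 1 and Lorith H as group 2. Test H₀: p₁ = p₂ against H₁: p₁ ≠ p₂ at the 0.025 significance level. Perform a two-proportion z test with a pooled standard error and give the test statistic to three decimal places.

z = -1.104

p̂₁ = 127/156 ≈ 0.81410, p̂₂ = 202/236 ≈ 0.85593.
Pooled p̂ = (127+202)/(156+236) = 329/392 = 0.83929.
SE = √(0.134885 × 0.0106475) = 0.03790.
z = (0.81410 − 0.85593)/0.03790 = -0.04183/0.03790 = -1.104.
Two-sided p-value ≈ 2·Φ(−1.104) = 0.2697, so at α = 0.025 we fail to reject H₀.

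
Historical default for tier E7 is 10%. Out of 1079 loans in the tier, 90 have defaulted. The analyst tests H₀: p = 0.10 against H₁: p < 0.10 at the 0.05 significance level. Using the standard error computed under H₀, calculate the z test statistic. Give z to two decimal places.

z = -1.82

p̂ = 90/1079 ≈ 0.0834.
Standard error under H₀: √(0.1×0.9/1079) = 0.0091.
z = (0.0834 − 0.1)/0.0091 = -0.0166/0.0091 = -1.82.
p-value = P(Z < -1.816) ≈ 0.0347. With α = 0.05, reject H₀.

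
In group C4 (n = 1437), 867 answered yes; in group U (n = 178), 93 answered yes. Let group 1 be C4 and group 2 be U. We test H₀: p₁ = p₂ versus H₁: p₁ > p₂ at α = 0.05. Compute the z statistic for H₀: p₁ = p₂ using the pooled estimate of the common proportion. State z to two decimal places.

z = 2.07

p̂₁ = 867/1437 = 0.6033, p̂₂ = 93/178 = 0.5225.
Pooled p̂ = (867+93)/(1437+178) = 960/1615 = 0.5944.
SE = √(p̂(1−p̂)(1/n₁+1/n₂)) = √(0.5944·0.4056·0.00631387) = √(0.00152217) = 0.0390.
z = (0.6033 − 0.5225)/0.0390 = 0.0808/0.0390 = 2.07.
p-value = P(Z > 2.073) ≈ 0.0191, so at α = 0.05 we reject H₀.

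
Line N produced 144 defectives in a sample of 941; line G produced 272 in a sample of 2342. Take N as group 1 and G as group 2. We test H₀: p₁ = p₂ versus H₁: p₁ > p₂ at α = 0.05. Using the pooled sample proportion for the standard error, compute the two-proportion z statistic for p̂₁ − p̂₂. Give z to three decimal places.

p̂₁ = 144/941 ≈ 0.15303, p̂₂ = 272/2342 ≈ 0.11614.
Pooled p̂ = (144+272)/(941+2342) = 416/3283 = 0.12671.
SE = √(p̂(1−p̂)(1/n₁+1/n₂)) = √(0.12671·0.87329·0.00148968) = √(0.000164844) = 0.01284.
z = (0.15303 − 0.11614)/0.01284 = 0.03689/0.01284 = 2.873.
p-value = P(Z > 2.873) ≈ 0.0020; since p < α = 0.05, reject H₀.

z = 2.873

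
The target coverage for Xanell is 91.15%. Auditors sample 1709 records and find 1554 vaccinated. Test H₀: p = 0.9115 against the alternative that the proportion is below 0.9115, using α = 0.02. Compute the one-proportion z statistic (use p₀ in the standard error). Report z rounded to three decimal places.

z = -0.320

p̂ = 1554/1709 ≈ 0.90930.
Standard error under H₀: √(0.9115×0.0885/1709) = 0.00687.
z = (0.90930 − 0.9115)/0.00687 = -0.00220/0.00687 = -0.320.
p-value = P(Z < -0.320) ≈ 0.3746; since p > α = 0.02, fail to reject H₀.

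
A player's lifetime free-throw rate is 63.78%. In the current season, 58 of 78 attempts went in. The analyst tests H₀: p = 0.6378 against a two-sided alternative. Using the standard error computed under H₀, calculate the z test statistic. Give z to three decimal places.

p̂ = 58/78 = 0.74359.
SE = √(p₀(1−p₀)/n) = √(0.23101/78) = 0.05442.
z = (0.74359 − 0.6378)/0.05442 = 0.10579/0.05442 = 1.944.
p-value = 2·P(Z > 1.944) ≈ 0.0519.

z = 1.944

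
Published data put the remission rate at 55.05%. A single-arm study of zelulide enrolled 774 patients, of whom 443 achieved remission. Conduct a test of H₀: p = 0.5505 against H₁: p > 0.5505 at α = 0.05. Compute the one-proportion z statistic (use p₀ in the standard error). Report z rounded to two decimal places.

z = 1.22

p̂ = 443/774 ≈ 0.5724.
Standard error under H₀: √(0.5505×0.4495/774) = 0.0179.
z = (0.5724 − 0.5505)/0.0179 = 0.0219/0.0179 = 1.22.
p-value = P(Z > 1.222) ≈ 0.1108, so at α = 0.05 we fail to reject H₀.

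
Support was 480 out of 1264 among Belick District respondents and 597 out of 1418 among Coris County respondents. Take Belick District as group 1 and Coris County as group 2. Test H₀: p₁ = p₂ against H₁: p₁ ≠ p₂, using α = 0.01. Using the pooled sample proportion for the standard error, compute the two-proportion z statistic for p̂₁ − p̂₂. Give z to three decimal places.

p̂₁ = 480/1264 = 0.379747, p̂₂ = 597/1418 = 0.421016.
Pooled p̂ = (480+597)/(1264+1418) = 1077/2682 = 0.401566.
SE = √(0.240311 × 0.00149636) = 0.018963.
z = (0.379747 − 0.421016)/0.018963 = -0.041269/0.018963 = -2.176.
p-value = 2·P(Z > 2.176) ≈ 0.0295, so at α = 0.01 we fail to reject H₀.

z = -2.176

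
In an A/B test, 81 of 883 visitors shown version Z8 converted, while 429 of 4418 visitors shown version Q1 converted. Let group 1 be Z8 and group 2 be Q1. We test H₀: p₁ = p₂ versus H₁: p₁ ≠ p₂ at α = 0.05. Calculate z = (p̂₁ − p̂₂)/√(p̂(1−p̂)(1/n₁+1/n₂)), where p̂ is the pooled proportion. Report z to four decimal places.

z = -0.4940

p̂₁ = 81/883 = 0.091733, p̂₂ = 429/4418 = 0.097103.
Pooled p̂ = (81+429)/(883+4418) = 510/5301 = 0.096208.
SE = √(0.0869522 × 0.00135885) = 0.010870.
z = (0.091733 − 0.097103)/0.010870 = -0.005370/0.010870 = -0.4940.
p-value = 2·P(Z > 0.494) ≈ 0.6213. With α = 0.05, fail to reject H₀.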